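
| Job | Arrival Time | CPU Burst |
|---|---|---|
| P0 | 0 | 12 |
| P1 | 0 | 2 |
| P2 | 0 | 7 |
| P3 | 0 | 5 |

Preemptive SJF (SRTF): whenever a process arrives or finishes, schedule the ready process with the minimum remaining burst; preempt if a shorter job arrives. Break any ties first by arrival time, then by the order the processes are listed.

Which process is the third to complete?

Timeline: | P1 0-2 | P3 2-7 | P2 7-14 | P0 14-26 |
Completion: P0=26  P1=2  P2=14  P3=7
Finish order: P1 → P3 → P2 → P0

P2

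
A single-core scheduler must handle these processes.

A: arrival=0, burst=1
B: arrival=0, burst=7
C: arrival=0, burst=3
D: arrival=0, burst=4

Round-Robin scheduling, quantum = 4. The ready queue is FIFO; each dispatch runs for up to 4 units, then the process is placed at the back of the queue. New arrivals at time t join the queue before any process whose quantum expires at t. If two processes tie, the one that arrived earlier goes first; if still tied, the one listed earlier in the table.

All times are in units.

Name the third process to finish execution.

D

Schedule: | A 0-1 | B 1-5 | C 5-8 | D 8-12 | B 12-15 |
Completion: A=1  B=15  C=8  D=12
Turnaround (C−A): A=1  B=15  C=8  D=12
Finish order: A → C → D → B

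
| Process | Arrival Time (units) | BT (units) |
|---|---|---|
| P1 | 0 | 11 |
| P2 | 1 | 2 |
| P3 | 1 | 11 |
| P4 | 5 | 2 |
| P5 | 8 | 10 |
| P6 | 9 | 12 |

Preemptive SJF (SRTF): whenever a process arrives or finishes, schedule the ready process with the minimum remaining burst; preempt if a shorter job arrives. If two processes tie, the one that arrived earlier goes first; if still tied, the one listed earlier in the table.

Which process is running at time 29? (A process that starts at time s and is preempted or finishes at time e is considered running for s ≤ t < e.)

Gantt: | P1 0-1 | P2 1-3 | P1 3-5 | P4 5-7 | P1 7-15 | P5 15-25 | P3 25-36 | P6 36-48 |
Completion: P1=15  P2=3  P3=36  P4=7  P5=25  P6=48
Turnaround (C−A): P1=15  P2=2  P3=35  P4=2  P5=17  P6=39

P3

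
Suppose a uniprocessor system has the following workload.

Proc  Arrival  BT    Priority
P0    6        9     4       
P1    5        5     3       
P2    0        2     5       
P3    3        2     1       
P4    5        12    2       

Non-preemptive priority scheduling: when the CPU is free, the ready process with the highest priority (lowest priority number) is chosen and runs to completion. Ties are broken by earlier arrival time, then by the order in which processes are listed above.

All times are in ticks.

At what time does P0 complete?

Schedule: | P2 0-2 | idle 2-3 | P3 3-5 | P4 5-17 | P1 17-22 | P0 22-31 |
Completion: P0=31  P1=22  P2=2  P3=5  P4=17
Turnaround (C−A): P0=25  P1=17  P2=2  P3=2  P4=12

31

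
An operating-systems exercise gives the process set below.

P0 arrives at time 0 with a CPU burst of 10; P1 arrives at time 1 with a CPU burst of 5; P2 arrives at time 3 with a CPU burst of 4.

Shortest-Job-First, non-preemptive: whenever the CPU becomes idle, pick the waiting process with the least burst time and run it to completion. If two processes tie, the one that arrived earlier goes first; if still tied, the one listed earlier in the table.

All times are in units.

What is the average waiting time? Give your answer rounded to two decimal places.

6.67

Gantt: | P0 0-10 | P2 10-14 | P1 14-19 |
Completion: P0=10  P1=19  P2=14
Waiting times: P0=0, P1=13, P2=7
Average waiting = (0+13+7) / 3 = 20/3 = 6.67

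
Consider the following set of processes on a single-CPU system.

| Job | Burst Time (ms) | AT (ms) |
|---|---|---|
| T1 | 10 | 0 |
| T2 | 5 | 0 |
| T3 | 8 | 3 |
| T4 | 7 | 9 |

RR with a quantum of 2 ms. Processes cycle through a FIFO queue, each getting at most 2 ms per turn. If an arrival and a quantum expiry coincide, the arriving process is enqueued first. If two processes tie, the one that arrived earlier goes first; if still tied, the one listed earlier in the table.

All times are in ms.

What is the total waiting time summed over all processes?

57

Schedule: | T1 0-2 | T2 2-4 | T1 4-6 | T3 6-8 | T2 8-10 | T1 10-12 | T3 12-14 | T4 14-16 | T2 16-17 | T1 17-19 | T3 19-21 | T4 21-23 | T1 23-25 | T3 25-27 | T4 27-30 |
Completion: T1=25  T2=17  T3=27  T4=30
Waiting = turnaround − burst: T1=15, T2=12, T3=16, T4=14
Total waiting = 15 + 12 + 16 + 14 = 57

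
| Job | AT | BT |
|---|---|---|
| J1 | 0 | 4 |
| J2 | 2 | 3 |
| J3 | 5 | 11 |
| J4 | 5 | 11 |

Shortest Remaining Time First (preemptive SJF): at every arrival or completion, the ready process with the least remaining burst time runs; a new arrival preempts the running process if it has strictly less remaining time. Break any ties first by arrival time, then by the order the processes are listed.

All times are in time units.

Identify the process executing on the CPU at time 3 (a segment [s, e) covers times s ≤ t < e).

Schedule: | J1 0-4 | J2 4-7 | J3 7-18 | J4 18-29 |
Completion: J1=4  J2=7  J3=18  J4=29
Turnaround (C−A): J1=4  J2=5  J3=13  J4=24

J1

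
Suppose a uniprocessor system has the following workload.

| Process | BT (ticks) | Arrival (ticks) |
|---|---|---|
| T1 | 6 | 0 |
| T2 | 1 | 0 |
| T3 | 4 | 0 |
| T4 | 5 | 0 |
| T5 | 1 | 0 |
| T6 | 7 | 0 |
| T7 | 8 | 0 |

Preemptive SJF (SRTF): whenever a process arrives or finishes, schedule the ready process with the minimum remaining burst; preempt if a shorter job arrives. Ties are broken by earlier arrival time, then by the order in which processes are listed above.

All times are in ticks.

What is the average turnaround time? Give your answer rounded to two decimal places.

Schedule: | T2 0-1 | T5 1-2 | T3 2-6 | T4 6-11 | T1 11-17 | T6 17-24 | T7 24-32 |
Completion: T1=17  T2=1  T3=6  T4=11  T5=2  T6=24  T7=32
Turnaround (C−A): T1=17  T2=1  T3=6  T4=11  T5=2  T6=24  T7=32
Turnaround times: T1=17, T2=1, T3=6, T4=11, T5=2, T6=24, T7=32
Average turnaround = (17+1+6+11+2+24+32) / 7 = 93/7 = 13.29

13.29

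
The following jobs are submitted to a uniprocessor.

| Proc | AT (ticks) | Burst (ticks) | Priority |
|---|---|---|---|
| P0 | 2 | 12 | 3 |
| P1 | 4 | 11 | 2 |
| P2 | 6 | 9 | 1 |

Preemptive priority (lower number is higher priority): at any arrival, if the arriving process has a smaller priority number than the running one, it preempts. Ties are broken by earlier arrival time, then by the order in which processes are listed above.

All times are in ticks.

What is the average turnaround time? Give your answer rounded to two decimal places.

20.33

Timeline: | idle 0-2 | P0 2-4 | P1 4-6 | P2 6-15 | P1 15-24 | P0 24-34 |
Completion: P0=34  P1=24  P2=15
Turnaround times: P0=32, P1=20, P2=9
Average turnaround = (32+20+9) / 3 = 61/3 = 20.33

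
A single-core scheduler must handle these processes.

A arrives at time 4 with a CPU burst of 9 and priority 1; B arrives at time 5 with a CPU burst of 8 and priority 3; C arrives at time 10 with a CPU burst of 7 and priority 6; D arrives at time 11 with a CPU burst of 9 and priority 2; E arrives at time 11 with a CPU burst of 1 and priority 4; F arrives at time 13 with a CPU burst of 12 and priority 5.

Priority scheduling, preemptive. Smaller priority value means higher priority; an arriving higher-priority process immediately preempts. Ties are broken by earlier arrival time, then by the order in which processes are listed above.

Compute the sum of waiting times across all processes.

Schedule: | idle 0-4 | A 4-13 | D 13-22 | B 22-30 | E 30-31 | F 31-43 | C 43-50 |
Completion: A=13  B=30  C=50  D=22  E=31  F=43
Turnaround (C−A): A=9  B=25  C=40  D=11  E=20  F=30
Waiting = turnaround − burst: A=0, B=17, C=33, D=2, E=19, F=18
Total waiting = 0 + 17 + 33 + 2 + 19 + 18 = 89

89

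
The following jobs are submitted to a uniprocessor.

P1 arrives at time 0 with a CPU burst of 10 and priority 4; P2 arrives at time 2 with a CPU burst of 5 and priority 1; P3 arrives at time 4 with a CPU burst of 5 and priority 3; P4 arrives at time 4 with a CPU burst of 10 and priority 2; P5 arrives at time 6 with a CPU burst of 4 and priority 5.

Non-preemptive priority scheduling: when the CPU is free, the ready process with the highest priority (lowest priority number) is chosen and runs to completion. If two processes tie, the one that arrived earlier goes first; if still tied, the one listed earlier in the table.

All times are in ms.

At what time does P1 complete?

10

Schedule: | P1 0-10 | P2 10-15 | P4 15-25 | P3 25-30 | P5 30-34 |
Completion: P1=10  P2=15  P3=30  P4=25  P5=34
Turnaround (C−A): P1=10  P2=13  P3=26  P4=21  P5=28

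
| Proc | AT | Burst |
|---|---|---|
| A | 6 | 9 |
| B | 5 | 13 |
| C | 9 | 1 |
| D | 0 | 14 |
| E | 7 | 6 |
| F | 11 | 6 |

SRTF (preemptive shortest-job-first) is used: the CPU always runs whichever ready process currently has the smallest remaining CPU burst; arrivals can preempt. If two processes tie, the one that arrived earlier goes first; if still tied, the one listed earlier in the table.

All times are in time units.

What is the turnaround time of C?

1

Schedule: | D 0-7 | E 7-9 | C 9-10 | E 10-14 | F 14-20 | D 20-27 | A 27-36 | B 36-49 |
Completion: A=36  B=49  C=10  D=27  E=14  F=20
Turnaround (C−A): A=30  B=44  C=1  D=27  E=7  F=9
Turnaround(C) = completion − arrival = 10 − 9 = 1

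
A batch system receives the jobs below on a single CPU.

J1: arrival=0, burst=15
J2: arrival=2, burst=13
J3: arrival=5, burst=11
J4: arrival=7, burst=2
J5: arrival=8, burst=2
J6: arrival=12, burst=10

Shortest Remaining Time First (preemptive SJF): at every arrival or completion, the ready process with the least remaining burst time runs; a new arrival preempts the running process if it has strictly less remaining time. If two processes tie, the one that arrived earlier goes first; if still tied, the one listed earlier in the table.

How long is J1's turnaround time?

19

Schedule: | J1 0-7 | J4 7-9 | J5 9-11 | J1 11-19 | J6 19-29 | J3 29-40 | J2 40-53 |
Completion: J1=19  J2=53  J3=40  J4=9  J5=11  J6=29
Turnaround (C−A): J1=19  J2=51  J3=35  J4=2  J5=3  J6=17
Turnaround(J1) = completion − arrival = 19 − 0 = 19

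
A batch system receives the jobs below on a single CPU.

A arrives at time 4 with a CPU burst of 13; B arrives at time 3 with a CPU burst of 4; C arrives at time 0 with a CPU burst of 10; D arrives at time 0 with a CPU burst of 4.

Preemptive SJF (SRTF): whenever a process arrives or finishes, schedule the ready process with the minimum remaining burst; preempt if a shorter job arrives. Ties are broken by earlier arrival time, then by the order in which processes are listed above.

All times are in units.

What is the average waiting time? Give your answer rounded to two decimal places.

5.75

Timeline: | D 0-4 | B 4-8 | C 8-18 | A 18-31 |
Completion: A=31  B=8  C=18  D=4
Turnaround (C−A): A=27  B=5  C=18  D=4
Waiting times: A=14, B=1, C=8, D=0
Average waiting = (14+1+8+0) / 4 = 23/4 = 5.75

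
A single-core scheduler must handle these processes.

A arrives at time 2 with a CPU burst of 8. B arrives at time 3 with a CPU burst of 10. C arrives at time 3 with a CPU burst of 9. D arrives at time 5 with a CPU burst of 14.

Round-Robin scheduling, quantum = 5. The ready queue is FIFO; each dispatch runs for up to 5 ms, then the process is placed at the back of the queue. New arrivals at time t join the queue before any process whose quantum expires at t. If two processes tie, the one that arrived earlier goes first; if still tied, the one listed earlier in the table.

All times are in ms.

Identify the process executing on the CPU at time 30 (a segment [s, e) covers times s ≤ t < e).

C

Timeline: | idle 0-2 | A 2-7 | B 7-12 | C 12-17 | D 17-22 | A 22-25 | B 25-30 | C 30-34 | D 34-43 |
Completion: A=25  B=30  C=34  D=43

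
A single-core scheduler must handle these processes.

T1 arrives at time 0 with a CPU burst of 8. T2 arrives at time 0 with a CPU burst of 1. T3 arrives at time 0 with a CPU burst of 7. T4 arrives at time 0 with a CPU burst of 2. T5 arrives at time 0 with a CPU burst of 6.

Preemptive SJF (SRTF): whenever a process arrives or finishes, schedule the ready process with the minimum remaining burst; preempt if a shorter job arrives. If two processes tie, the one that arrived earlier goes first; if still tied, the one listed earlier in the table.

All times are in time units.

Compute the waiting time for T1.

16

Timeline: | T2 0-1 | T4 1-3 | T5 3-9 | T3 9-16 | T1 16-24 |
Completion: T1=24  T2=1  T3=16  T4=3  T5=9
Waiting(T1) = turnaround − burst = 24 − 8 = 16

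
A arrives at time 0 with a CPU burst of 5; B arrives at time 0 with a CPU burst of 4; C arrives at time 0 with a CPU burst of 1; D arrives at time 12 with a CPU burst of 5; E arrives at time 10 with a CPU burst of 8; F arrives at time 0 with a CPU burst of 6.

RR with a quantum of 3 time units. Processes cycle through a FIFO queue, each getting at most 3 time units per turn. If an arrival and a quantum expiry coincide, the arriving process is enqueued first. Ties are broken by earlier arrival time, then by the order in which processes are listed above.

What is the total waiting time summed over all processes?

Schedule: | A 0-3 | B 3-6 | C 6-7 | F 7-10 | A 10-12 | B 12-13 | E 13-16 | F 16-19 | D 19-22 | E 22-25 | D 25-27 | E 27-29 |
Completion: A=12  B=13  C=7  D=27  E=29  F=19
Turnaround (C−A): A=12  B=13  C=7  D=15  E=19  F=19
Waiting = turnaround − burst: A=7, B=9, C=6, D=10, E=11, F=13
Total waiting = 7 + 9 + 6 + 10 + 11 + 13 = 56

56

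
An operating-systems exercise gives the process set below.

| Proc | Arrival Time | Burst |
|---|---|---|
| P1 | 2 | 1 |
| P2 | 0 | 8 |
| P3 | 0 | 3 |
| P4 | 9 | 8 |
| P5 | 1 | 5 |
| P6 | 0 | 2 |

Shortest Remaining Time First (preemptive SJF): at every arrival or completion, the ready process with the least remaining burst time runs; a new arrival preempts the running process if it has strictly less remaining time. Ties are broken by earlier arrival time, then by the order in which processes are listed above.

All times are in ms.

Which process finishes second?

P1

Schedule: | P6 0-2 | P1 2-3 | P3 3-6 | P5 6-11 | P2 11-19 | P4 19-27 |
Completion: P1=3  P2=19  P3=6  P4=27  P5=11  P6=2
Turnaround (C−A): P1=1  P2=19  P3=6  P4=18  P5=10  P6=2
Finish order: P6 → P1 → P3 → P5 → P2 → P4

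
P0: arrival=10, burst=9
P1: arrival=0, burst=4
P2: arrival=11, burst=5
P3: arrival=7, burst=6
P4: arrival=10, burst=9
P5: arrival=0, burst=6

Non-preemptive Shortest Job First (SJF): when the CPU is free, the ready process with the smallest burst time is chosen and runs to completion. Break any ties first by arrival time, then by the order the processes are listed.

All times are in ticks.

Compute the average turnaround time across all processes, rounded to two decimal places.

13.67

Timeline: | P1 0-4 | P5 4-10 | P3 10-16 | P2 16-21 | P0 21-30 | P4 30-39 |
Completion: P0=30  P1=4  P2=21  P3=16  P4=39  P5=10
Turnaround times: P0=20, P1=4, P2=10, P3=9, P4=29, P5=10
Average turnaround = (20+4+10+9+29+10) / 6 = 82/6 = 13.67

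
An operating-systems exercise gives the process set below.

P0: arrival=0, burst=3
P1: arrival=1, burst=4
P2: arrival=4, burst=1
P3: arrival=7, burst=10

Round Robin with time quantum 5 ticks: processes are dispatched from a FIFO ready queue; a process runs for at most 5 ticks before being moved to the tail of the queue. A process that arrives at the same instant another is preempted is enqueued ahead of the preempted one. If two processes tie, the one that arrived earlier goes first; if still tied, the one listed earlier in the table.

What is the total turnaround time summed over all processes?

24

Schedule: | P0 0-3 | P1 3-7 | P2 7-8 | P3 8-18 |
Completion: P0=3  P1=7  P2=8  P3=18
Turnaround = completion − arrival: P0=3, P1=6, P2=4, P3=11
Total turnaround = 3 + 6 + 4 + 11 = 24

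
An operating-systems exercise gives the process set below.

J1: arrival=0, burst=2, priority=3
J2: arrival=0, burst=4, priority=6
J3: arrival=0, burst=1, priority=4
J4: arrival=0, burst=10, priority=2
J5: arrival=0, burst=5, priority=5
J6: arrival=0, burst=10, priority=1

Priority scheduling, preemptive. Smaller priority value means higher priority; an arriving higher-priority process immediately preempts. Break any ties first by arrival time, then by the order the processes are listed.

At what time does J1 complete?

22

Gantt: | J6 0-10 | J4 10-20 | J1 20-22 | J3 22-23 | J5 23-28 | J2 28-32 |
Completion: J1=22  J2=32  J3=23  J4=20  J5=28  J6=10
Turnaround (C−A): J1=22  J2=32  J3=23  J4=20  J5=28  J6=10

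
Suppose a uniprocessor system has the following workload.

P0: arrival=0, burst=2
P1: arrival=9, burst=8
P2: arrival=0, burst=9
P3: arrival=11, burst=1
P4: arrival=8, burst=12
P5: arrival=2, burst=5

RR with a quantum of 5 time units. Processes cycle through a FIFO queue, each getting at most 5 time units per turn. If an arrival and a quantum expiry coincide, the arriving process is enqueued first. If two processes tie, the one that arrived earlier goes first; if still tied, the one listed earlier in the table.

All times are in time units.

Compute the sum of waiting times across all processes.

62

Timeline: | P0 0-2 | P2 2-7 | P5 7-12 | P2 12-16 | P4 16-21 | P1 21-26 | P3 26-27 | P4 27-32 | P1 32-35 | P4 35-37 |
Completion: P0=2  P1=35  P2=16  P3=27  P4=37  P5=12
Turnaround (C−A): P0=2  P1=26  P2=16  P3=16  P4=29  P5=10
Waiting = turnaround − burst: P0=0, P1=18, P2=7, P3=15, P4=17, P5=5
Total waiting = 0 + 18 + 7 + 15 + 17 + 5 = 62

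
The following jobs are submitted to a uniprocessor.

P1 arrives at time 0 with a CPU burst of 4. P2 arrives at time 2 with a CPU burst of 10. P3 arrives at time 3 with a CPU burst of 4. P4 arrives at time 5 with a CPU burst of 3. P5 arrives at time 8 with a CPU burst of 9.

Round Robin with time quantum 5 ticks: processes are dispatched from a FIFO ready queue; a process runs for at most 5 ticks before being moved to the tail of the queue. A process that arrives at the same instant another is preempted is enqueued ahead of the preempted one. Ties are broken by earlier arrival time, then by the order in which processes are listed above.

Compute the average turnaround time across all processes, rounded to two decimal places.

Timeline: | P1 0-4 | P2 4-9 | P3 9-13 | P4 13-16 | P5 16-21 | P2 21-26 | P5 26-30 |
Completion: P1=4  P2=26  P3=13  P4=16  P5=30
Turnaround times: P1=4, P2=24, P3=10, P4=11, P5=22
Average turnaround = (4+24+10+11+22) / 5 = 71/5 = 14.20

14.20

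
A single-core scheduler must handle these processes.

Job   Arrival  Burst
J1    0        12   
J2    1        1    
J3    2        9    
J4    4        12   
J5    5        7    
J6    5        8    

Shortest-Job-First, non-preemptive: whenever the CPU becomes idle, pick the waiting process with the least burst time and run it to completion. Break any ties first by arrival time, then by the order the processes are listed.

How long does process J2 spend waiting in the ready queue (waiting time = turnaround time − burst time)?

11

Schedule: | J1 0-12 | J2 12-13 | J5 13-20 | J6 20-28 | J3 28-37 | J4 37-49 |
Completion: J1=12  J2=13  J3=37  J4=49  J5=20  J6=28
Turnaround (C−A): J1=12  J2=12  J3=35  J4=45  J5=15  J6=23
Waiting(J2) = turnaround − burst = 12 − 1 = 11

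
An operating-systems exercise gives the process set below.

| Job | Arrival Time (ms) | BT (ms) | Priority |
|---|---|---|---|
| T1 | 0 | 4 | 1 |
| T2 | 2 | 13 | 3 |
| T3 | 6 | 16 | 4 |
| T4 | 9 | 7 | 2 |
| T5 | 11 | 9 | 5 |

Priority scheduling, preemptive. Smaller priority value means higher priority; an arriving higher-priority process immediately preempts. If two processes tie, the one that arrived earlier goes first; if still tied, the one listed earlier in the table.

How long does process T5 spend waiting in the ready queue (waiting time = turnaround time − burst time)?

29

Gantt: | T1 0-4 | T2 4-9 | T4 9-16 | T2 16-24 | T3 24-40 | T5 40-49 |
Completion: T1=4  T2=24  T3=40  T4=16  T5=49
Turnaround (C−A): T1=4  T2=22  T3=34  T4=7  T5=38
Waiting(T5) = turnaround − burst = 38 − 9 = 29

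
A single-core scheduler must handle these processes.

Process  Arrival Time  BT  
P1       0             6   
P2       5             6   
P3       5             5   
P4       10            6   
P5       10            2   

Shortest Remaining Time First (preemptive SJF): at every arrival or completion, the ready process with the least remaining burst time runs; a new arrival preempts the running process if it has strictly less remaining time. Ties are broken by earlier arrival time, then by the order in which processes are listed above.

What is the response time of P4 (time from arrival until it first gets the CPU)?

Schedule: | P1 0-6 | P3 6-11 | P5 11-13 | P2 13-19 | P4 19-25 |
Completion: P1=6  P2=19  P3=11  P4=25  P5=13
Turnaround (C−A): P1=6  P2=14  P3=6  P4=15  P5=3
Response(P4) = first start − arrival = 19 − 10 = 9

9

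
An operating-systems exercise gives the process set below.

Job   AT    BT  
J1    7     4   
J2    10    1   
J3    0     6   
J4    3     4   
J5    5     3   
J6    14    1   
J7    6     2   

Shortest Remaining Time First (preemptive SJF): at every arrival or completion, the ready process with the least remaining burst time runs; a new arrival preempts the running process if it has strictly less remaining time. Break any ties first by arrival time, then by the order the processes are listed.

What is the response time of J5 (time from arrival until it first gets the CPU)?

3

Schedule: | J3 0-6 | J7 6-8 | J5 8-11 | J2 11-12 | J4 12-14 | J6 14-15 | J4 15-17 | J1 17-21 |
Completion: J1=21  J2=12  J3=6  J4=17  J5=11  J6=15  J7=8
Turnaround (C−A): J1=14  J2=2  J3=6  J4=14  J5=6  J6=1  J7=2
Response(J5) = first start − arrival = 8 − 5 = 3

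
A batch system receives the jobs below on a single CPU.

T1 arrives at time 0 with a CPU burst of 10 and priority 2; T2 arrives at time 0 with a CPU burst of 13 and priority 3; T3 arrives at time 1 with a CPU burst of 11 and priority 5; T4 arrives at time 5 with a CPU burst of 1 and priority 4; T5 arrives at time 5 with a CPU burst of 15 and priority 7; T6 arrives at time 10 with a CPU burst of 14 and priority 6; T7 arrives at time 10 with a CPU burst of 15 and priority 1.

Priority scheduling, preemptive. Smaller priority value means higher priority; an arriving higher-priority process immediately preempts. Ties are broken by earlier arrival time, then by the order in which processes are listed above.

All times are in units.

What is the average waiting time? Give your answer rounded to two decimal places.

Timeline: | T1 0-10 | T7 10-25 | T2 25-38 | T4 38-39 | T3 39-50 | T6 50-64 | T5 64-79 |
Completion: T1=10  T2=38  T3=50  T4=39  T5=79  T6=64  T7=25
Waiting times: T1=0, T2=25, T3=38, T4=33, T5=59, T6=40, T7=0
Average waiting = (0+25+38+33+59+40+0) / 7 = 195/7 = 27.86

27.86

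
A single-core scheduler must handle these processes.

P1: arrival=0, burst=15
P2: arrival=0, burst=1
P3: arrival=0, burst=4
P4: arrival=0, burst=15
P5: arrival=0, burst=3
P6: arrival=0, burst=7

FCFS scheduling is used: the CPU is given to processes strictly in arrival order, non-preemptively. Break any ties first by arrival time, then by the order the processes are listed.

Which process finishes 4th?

Schedule: | P1 0-15 | P2 15-16 | P3 16-20 | P4 20-35 | P5 35-38 | P6 38-45 |
Completion: P1=15  P2=16  P3=20  P4=35  P5=38  P6=45
Turnaround (C−A): P1=15  P2=16  P3=20  P4=35  P5=38  P6=45
Finish order: P1 → P2 → P3 → P4 → P5 → P6

P4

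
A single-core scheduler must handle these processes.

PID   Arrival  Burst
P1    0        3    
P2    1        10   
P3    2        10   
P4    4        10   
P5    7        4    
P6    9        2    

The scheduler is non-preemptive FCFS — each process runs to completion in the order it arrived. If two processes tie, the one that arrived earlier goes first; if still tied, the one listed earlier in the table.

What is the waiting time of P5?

26

Gantt: | P1 0-3 | P2 3-13 | P3 13-23 | P4 23-33 | P5 33-37 | P6 37-39 |
Completion: P1=3  P2=13  P3=23  P4=33  P5=37  P6=39
Turnaround (C−A): P1=3  P2=12  P3=21  P4=29  P5=30  P6=30
Waiting(P5) = turnaround − burst = 30 − 4 = 26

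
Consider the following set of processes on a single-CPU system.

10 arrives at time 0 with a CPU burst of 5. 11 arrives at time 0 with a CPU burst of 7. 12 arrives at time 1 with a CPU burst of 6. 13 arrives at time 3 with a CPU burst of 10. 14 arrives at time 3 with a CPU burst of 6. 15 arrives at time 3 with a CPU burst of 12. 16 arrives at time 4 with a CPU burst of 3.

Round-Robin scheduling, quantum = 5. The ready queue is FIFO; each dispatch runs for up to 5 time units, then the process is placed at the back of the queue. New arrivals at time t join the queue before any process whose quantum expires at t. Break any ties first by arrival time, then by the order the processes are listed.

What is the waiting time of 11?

28

Gantt: | 10 0-5 | 11 5-10 | 12 10-15 | 13 15-20 | 14 20-25 | 15 25-30 | 16 30-33 | 11 33-35 | 12 35-36 | 13 36-41 | 14 41-42 | 15 42-49 |
Completion: 10=5  11=35  12=36  13=41  14=42  15=49  16=33
Waiting(11) = turnaround − burst = 35 − 7 = 28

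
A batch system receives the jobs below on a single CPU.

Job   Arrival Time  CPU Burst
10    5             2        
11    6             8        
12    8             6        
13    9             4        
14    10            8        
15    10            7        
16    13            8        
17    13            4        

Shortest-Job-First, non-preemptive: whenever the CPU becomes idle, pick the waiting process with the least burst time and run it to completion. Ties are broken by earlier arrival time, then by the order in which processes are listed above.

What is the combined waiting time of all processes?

104

Timeline: | idle 0-5 | 10 5-7 | 11 7-15 | 13 15-19 | 17 19-23 | 12 23-29 | 15 29-36 | 14 36-44 | 16 44-52 |
Completion: 10=7  11=15  12=29  13=19  14=44  15=36  16=52  17=23
Turnaround (C−A): 10=2  11=9  12=21  13=10  14=34  15=26  16=39  17=10
Waiting = turnaround − burst: 10=0, 11=1, 12=15, 13=6, 14=26, 15=19, 16=31, 17=6
Total waiting = 0 + 1 + 15 + 6 + 26 + 19 + 31 + 6 = 104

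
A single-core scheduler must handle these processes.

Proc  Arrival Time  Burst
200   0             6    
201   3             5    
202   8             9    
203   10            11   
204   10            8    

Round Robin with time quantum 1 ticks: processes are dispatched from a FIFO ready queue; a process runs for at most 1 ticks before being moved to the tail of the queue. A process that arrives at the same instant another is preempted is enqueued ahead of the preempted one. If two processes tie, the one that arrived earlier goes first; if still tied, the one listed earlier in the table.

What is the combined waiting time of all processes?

Timeline: | 200 0-3 | 201 3-4 | 200 4-5 | 201 5-6 | 200 6-7 | 201 7-8 | 200 8-9 | 202 9-10 | 201 10-11 | 203 11-12 | 204 12-13 | 202 13-14 | 201 14-15 | 203 15-16 | 204 16-17 | 202 17-18 | 203 18-19 | 204 19-20 | 202 20-21 | 203 21-22 | 204 22-23 | 202 23-24 | 203 24-25 | 204 25-26 | 202 26-27 | 203 27-28 | 204 28-29 | 202 29-30 | 203 30-31 | 204 31-32 | 202 32-33 | 203 33-34 | 204 34-35 | 202 35-36 | 203 36-39 |
Completion: 200=9  201=15  202=36  203=39  204=35
Turnaround (C−A): 200=9  201=12  202=28  203=29  204=25
Waiting = turnaround − burst: 200=3, 201=7, 202=19, 203=18, 204=17
Total waiting = 3 + 7 + 19 + 18 + 17 = 64

64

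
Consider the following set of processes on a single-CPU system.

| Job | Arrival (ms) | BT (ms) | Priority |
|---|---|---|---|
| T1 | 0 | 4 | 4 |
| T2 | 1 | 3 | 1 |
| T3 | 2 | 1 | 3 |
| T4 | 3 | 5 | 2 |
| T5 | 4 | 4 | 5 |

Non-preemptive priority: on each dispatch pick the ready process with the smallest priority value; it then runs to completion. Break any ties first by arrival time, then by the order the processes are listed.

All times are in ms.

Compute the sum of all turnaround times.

43

Timeline: | T1 0-4 | T2 4-7 | T4 7-12 | T3 12-13 | T5 13-17 |
Completion: T1=4  T2=7  T3=13  T4=12  T5=17
Turnaround = completion − arrival: T1=4, T2=6, T3=11, T4=9, T5=13
Total turnaround = 4 + 6 + 11 + 9 + 13 = 43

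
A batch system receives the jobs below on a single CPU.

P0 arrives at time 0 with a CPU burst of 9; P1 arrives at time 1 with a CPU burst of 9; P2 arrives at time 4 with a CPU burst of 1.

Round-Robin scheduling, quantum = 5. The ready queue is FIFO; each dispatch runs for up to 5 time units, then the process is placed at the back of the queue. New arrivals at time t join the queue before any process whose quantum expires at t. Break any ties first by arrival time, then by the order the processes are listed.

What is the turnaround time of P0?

15

Timeline: | P0 0-5 | P1 5-10 | P2 10-11 | P0 11-15 | P1 15-19 |
Completion: P0=15  P1=19  P2=11
Turnaround (C−A): P0=15  P1=18  P2=7
Turnaround(P0) = completion − arrival = 15 − 0 = 15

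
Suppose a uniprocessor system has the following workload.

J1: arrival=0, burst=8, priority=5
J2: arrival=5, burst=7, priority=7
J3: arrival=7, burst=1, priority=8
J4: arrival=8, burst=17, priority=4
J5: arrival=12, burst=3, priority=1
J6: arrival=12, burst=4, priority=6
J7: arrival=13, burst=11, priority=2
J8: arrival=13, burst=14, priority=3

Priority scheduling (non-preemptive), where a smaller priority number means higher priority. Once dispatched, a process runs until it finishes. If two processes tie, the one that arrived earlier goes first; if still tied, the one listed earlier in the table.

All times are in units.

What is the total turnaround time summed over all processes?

Schedule: | J1 0-8 | J4 8-25 | J5 25-28 | J7 28-39 | J8 39-53 | J6 53-57 | J2 57-64 | J3 64-65 |
Completion: J1=8  J2=64  J3=65  J4=25  J5=28  J6=57  J7=39  J8=53
Turnaround = completion − arrival: J1=8, J2=59, J3=58, J4=17, J5=16, J6=45, J7=26, J8=40
Total turnaround = 8 + 59 + 58 + 17 + 16 + 45 + 26 + 40 = 269

269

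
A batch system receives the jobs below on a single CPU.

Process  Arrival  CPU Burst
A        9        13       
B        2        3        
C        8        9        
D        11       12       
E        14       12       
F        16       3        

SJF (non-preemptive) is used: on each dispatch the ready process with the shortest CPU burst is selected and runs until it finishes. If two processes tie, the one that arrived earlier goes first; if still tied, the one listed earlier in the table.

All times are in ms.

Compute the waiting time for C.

Schedule: | idle 0-2 | B 2-5 | idle 5-8 | C 8-17 | F 17-20 | D 20-32 | E 32-44 | A 44-57 |
Completion: A=57  B=5  C=17  D=32  E=44  F=20
Turnaround (C−A): A=48  B=3  C=9  D=21  E=30  F=4
Waiting(C) = turnaround − burst = 9 − 9 = 0

0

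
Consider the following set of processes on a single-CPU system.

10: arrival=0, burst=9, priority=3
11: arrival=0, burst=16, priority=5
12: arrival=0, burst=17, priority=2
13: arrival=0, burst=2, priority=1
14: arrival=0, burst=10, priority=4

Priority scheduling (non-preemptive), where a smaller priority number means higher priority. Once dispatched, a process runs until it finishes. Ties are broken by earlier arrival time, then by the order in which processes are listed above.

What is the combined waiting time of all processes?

Gantt: | 13 0-2 | 12 2-19 | 10 19-28 | 14 28-38 | 11 38-54 |
Completion: 10=28  11=54  12=19  13=2  14=38
Waiting = turnaround − burst: 10=19, 11=38, 12=2, 13=0, 14=28
Total waiting = 19 + 38 + 2 + 0 + 28 = 87

87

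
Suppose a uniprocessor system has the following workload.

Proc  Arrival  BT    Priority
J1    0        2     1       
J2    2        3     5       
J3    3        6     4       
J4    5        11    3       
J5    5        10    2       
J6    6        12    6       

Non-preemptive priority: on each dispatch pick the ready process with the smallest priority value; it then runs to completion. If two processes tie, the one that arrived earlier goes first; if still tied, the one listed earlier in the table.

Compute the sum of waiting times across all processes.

Schedule: | J1 0-2 | J2 2-5 | J5 5-15 | J4 15-26 | J3 26-32 | J6 32-44 |
Completion: J1=2  J2=5  J3=32  J4=26  J5=15  J6=44
Turnaround (C−A): J1=2  J2=3  J3=29  J4=21  J5=10  J6=38
Waiting = turnaround − burst: J1=0, J2=0, J3=23, J4=10, J5=0, J6=26
Total waiting = 0 + 0 + 23 + 10 + 0 + 26 = 59

59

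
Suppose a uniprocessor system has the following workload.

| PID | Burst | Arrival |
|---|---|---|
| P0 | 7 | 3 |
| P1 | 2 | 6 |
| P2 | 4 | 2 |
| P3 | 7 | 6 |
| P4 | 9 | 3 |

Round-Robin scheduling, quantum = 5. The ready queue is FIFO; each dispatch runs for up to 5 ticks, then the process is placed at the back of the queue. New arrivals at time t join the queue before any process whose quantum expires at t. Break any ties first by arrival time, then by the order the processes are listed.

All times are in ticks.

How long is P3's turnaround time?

25

Gantt: | idle 0-2 | P2 2-6 | P0 6-11 | P4 11-16 | P1 16-18 | P3 18-23 | P0 23-25 | P4 25-29 | P3 29-31 |
Completion: P0=25  P1=18  P2=6  P3=31  P4=29
Turnaround(P3) = completion − arrival = 31 − 6 = 25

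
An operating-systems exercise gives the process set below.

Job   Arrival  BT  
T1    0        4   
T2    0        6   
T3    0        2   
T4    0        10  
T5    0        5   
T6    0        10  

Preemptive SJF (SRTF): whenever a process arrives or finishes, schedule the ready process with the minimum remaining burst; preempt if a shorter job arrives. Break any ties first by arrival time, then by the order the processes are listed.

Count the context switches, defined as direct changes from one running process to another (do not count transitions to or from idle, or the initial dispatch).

Gantt: | T3 0-2 | T1 2-6 | T5 6-11 | T2 11-17 | T4 17-27 | T6 27-37 |
Completion: T1=6  T2=17  T3=2  T4=27  T5=11  T6=37

5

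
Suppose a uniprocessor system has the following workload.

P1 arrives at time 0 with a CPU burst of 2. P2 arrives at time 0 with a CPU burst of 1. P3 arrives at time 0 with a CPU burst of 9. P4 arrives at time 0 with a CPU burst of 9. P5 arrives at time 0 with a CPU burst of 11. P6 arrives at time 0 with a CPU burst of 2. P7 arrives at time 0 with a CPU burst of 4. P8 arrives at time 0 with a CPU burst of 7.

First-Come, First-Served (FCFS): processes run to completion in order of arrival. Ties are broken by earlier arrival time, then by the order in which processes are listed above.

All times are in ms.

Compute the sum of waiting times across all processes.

142

Gantt: | P1 0-2 | P2 2-3 | P3 3-12 | P4 12-21 | P5 21-32 | P6 32-34 | P7 34-38 | P8 38-45 |
Completion: P1=2  P2=3  P3=12  P4=21  P5=32  P6=34  P7=38  P8=45
Waiting = turnaround − burst: P1=0, P2=2, P3=3, P4=12, P5=21, P6=32, P7=34, P8=38
Total waiting = 0 + 2 + 3 + 12 + 21 + 32 + 34 + 38 = 142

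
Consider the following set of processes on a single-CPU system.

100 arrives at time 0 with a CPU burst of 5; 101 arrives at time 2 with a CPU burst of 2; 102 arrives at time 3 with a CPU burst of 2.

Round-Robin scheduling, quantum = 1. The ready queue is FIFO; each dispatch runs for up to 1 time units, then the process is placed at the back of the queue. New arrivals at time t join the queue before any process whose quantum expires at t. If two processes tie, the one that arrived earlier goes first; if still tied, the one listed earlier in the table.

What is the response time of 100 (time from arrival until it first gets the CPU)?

Gantt: | 100 0-2 | 101 2-3 | 100 3-4 | 102 4-5 | 101 5-6 | 100 6-7 | 102 7-8 | 100 8-9 |
Completion: 100=9  101=6  102=8
Turnaround (C−A): 100=9  101=4  102=5
Response(100) = first start − arrival = 0 − 0 = 0

0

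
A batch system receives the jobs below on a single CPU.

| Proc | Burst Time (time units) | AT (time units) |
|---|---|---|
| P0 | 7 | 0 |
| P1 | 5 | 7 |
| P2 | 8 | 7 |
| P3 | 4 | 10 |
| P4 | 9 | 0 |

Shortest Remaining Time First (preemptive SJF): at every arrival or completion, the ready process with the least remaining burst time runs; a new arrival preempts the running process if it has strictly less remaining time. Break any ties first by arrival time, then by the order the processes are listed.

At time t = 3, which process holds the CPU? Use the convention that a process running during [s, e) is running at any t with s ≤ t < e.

P0

Schedule: | P0 0-7 | P1 7-12 | P3 12-16 | P2 16-24 | P4 24-33 |
Completion: P0=7  P1=12  P2=24  P3=16  P4=33
Turnaround (C−A): P0=7  P1=5  P2=17  P3=6  P4=33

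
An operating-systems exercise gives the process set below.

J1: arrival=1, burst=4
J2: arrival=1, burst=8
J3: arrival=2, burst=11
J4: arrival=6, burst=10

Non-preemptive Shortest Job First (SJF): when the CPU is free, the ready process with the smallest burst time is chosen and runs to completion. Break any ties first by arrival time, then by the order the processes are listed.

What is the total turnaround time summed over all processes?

Gantt: | idle 0-1 | J1 1-5 | J2 5-13 | J4 13-23 | J3 23-34 |
Completion: J1=5  J2=13  J3=34  J4=23
Turnaround (C−A): J1=4  J2=12  J3=32  J4=17
Turnaround = completion − arrival: J1=4, J2=12, J3=32, J4=17
Total turnaround = 4 + 12 + 32 + 17 = 65

65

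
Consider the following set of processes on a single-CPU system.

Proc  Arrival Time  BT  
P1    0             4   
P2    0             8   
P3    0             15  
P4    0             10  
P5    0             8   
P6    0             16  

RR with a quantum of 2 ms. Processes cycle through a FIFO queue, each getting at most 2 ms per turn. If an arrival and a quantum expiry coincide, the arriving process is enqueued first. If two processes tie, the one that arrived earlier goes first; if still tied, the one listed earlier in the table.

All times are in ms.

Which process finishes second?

Timeline: | P1 0-2 | P2 2-4 | P3 4-6 | P4 6-8 | P5 8-10 | P6 10-12 | P1 12-14 | P2 14-16 | P3 16-18 | P4 18-20 | P5 20-22 | P6 22-24 | P2 24-26 | P3 26-28 | P4 28-30 | P5 30-32 | P6 32-34 | P2 34-36 | P3 36-38 | P4 38-40 | P5 40-42 | P6 42-44 | P3 44-46 | P4 46-48 | P6 48-50 | P3 50-52 | P6 52-54 | P3 54-56 | P6 56-58 | P3 58-59 | P6 59-61 |
Completion: P1=14  P2=36  P3=59  P4=48  P5=42  P6=61
Finish order: P1 → P2 → P5 → P4 → P3 → P6

P2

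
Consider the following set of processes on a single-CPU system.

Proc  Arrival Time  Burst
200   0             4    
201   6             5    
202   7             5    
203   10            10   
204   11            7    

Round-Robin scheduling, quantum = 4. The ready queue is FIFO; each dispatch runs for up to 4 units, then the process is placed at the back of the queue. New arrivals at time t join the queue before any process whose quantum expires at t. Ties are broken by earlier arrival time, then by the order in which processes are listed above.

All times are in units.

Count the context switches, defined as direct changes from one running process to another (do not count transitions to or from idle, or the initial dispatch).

Gantt: | 200 0-4 | idle 4-6 | 201 6-10 | 202 10-14 | 203 14-18 | 201 18-19 | 204 19-23 | 202 23-24 | 203 24-28 | 204 28-31 | 203 31-33 |
Completion: 200=4  201=19  202=24  203=33  204=31
Turnaround (C−A): 200=4  201=13  202=17  203=23  204=20

8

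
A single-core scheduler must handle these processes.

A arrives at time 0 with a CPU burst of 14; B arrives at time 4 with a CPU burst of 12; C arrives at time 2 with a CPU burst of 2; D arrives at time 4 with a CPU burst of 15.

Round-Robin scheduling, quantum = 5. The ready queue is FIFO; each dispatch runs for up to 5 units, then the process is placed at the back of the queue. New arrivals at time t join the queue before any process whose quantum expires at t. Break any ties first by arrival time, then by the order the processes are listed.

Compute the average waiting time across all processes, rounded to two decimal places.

17.75

Timeline: | A 0-5 | C 5-7 | B 7-12 | D 12-17 | A 17-22 | B 22-27 | D 27-32 | A 32-36 | B 36-38 | D 38-43 |
Completion: A=36  B=38  C=7  D=43
Turnaround (C−A): A=36  B=34  C=5  D=39
Waiting times: A=22, B=22, C=3, D=24
Average waiting = (22+22+3+24) / 4 = 71/4 = 17.75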